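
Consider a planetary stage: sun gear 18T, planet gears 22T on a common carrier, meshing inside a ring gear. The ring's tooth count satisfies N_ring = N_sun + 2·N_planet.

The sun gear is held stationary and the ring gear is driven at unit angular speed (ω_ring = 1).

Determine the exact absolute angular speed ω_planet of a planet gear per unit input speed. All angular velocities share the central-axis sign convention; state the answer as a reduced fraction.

31/22

N_ring = 18 + 2·22 = 62
18(ω_s−ω_c) = −62(ω_r−ω_c),  ω_s=0, ω_r=1
18(0−ω_c) = −62(1−ω_c)  ⇒  80ω_c = 62  ⇒  ω_c = 31/40
sun–planet: 18·(0−31/40) = −22·(ω_p−ω_c)  ⇒  ω_p−ω_c = −(18/22)·(-31/40) = 279/440
ω_p = 31/40 + 279/440 = 31/22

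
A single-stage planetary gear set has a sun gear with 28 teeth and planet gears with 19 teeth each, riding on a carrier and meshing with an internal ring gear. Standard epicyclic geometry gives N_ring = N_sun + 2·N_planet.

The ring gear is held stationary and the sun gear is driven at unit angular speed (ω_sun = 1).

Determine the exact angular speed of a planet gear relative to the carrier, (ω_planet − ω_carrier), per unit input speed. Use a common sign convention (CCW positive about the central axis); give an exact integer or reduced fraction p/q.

-924/893

N_ring = 28 + 2·19 = 66
28(ω_s−ω_c) = −66(ω_r−ω_c),  ω_r=0, ω_s=1
28(1−ω_c) = −66(0−ω_c)  ⇒  94ω_c = 28  ⇒  ω_c = 14/47
sun–planet: 28·(1−14/47) = −19·(ω_p−ω_c)  ⇒  ω_p−ω_c = −(28/19)·(33/47) = -924/893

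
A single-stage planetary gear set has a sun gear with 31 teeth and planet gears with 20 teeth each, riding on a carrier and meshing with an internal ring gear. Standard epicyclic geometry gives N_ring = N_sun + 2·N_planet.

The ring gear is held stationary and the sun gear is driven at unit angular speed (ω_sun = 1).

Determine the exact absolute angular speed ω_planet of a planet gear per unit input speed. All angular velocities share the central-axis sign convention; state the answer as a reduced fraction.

-31/40

N_ring = 31 + 2·20 = 71
31(ω_s−ω_c) = −71(ω_r−ω_c),  ω_r=0, ω_s=1
31(1−ω_c) = −71(0−ω_c)  ⇒  102ω_c = 31  ⇒  ω_c = 31/102
sun–planet: 31·(1−31/102) = −20·(ω_p−ω_c)  ⇒  ω_p−ω_c = −(31/20)·(71/102) = -2201/2040
ω_p = 31/102 − 2201/2040 = -31/40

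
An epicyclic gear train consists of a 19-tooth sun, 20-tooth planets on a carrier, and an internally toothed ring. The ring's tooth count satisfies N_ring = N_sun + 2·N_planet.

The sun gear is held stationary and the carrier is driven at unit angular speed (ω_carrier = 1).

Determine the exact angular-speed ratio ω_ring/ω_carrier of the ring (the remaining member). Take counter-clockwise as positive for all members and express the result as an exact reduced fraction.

78/59

N_ring = 19 + 2·20 = 59
19(ω_s−ω_c) = −59(ω_r−ω_c),  ω_s=0, ω_c=1
ω_r = 1 − (19/59)(0−1) = 78/59
ω_r/ω_c = 78/59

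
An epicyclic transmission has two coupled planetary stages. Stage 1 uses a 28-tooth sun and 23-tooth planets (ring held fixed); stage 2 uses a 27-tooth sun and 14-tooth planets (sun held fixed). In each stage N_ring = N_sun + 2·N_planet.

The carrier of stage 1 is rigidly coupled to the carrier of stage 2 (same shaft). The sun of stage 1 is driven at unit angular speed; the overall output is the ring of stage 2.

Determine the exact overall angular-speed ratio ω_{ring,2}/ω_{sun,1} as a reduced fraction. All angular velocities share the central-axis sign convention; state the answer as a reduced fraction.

1148/2805

Stage 1: N_ring = 28 + 2·23 = 74
Stage 1: 28(ω_s−ω_c) = −74(ω_r−ω_c),  ω_r=0, ω_s=1
Stage 1: 28(1−ω_c) = −74(0−ω_c)  ⇒  102ω_c = 28  ⇒  ω_c = 14/51
  ⇒ ω_c¹/ω_s¹ = 14/51
Stage 2: N_ring = 27 + 2·14 = 55
Stage 2: 27(ω_s−ω_c) = −55(ω_r−ω_c),  ω_s=0, ω_c=1
Stage 2: ω_r = 1 − (27/55)(0−1) = 82/55
  ⇒ ω_r²/ω_c² = 82/55
Coupling ω_c² = ω_c¹ ⇒ overall = 14/51 × 82/55 = 1148/2805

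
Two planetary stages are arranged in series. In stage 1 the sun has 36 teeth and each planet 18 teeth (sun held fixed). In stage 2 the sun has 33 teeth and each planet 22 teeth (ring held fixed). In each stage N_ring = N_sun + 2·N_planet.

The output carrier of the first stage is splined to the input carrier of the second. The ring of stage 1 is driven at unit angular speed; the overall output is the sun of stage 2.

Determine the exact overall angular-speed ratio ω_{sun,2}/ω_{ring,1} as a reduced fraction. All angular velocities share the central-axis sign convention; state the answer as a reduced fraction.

20/9

Stage 1: N_ring = 36 + 2·18 = 72
Stage 1: 36(ω_s−ω_c) = −72(ω_r−ω_c),  ω_s=0, ω_r=1
Stage 1: 36(0−ω_c) = −72(1−ω_c)  ⇒  108ω_c = 72  ⇒  ω_c = 2/3
  ⇒ ω_c¹/ω_r¹ = 2/3
Stage 2: N_ring = 33 + 2·22 = 77
Stage 2: 33(ω_s−ω_c) = −77(ω_r−ω_c),  ω_r=0, ω_c=1
Stage 2: ω_s = 1 − (77/33)(0−1) = 10/3
  ⇒ ω_s²/ω_c² = 10/3
Coupling ω_c² = ω_c¹ ⇒ overall = 2/3 × 10/3 = 20/9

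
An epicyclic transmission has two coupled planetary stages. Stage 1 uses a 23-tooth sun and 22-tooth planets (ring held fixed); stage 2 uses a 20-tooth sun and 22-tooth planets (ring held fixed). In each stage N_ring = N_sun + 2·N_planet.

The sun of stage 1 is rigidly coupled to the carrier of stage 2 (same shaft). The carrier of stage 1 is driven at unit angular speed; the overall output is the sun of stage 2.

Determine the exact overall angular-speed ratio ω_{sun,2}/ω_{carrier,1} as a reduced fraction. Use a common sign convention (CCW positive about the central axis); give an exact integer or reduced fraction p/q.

378/23

Stage 1: N_ring = 23 + 2·22 = 67
Stage 1: 23(ω_s−ω_c) = −67(ω_r−ω_c),  ω_r=0, ω_c=1
Stage 1: ω_s = 1 − (67/23)(0−1) = 90/23
  ⇒ ω_s¹/ω_c¹ = 90/23
Stage 2: N_ring = 20 + 2·22 = 64
Stage 2: 20(ω_s−ω_c) = −64(ω_r−ω_c),  ω_r=0, ω_c=1
Stage 2: ω_s = 1 − (64/20)(0−1) = 21/5
  ⇒ ω_s²/ω_c² = 21/5
Coupling ω_c² = ω_s¹ ⇒ overall = 90/23 × 21/5 = 378/23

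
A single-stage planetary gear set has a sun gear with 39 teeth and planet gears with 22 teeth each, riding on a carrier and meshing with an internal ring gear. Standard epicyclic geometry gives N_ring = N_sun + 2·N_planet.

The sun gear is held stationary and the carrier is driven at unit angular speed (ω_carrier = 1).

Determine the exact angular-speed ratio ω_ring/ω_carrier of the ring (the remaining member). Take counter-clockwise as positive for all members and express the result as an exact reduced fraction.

122/83

N_ring = 39 + 2·22 = 83
39(ω_s−ω_c) = −83(ω_r−ω_c),  ω_s=0, ω_c=1
ω_r = 1 − (39/83)(0−1) = 122/83
ω_r/ω_c = 122/83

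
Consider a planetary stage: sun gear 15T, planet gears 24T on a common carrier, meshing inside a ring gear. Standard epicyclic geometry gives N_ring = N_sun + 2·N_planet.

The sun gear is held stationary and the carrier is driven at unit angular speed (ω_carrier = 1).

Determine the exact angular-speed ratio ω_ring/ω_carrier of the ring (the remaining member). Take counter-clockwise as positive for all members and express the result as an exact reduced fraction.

N_ring = 15 + 2·24 = 63
15(ω_s−ω_c) = −63(ω_r−ω_c),  ω_s=0, ω_c=1
ω_r = 1 − (15/63)(0−1) = 26/21
ω_r/ω_c = 26/21

26/21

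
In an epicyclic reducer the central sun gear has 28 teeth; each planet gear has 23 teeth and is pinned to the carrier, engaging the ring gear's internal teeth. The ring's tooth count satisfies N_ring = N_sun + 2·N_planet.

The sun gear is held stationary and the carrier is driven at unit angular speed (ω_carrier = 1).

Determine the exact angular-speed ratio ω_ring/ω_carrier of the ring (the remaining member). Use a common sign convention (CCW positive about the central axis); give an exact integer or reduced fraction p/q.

N_ring = 28 + 2·23 = 74
28(ω_s−ω_c) = −74(ω_r−ω_c),  ω_s=0, ω_c=1
ω_r = 1 − (28/74)(0−1) = 51/37
ω_r/ω_c = 51/37

51/37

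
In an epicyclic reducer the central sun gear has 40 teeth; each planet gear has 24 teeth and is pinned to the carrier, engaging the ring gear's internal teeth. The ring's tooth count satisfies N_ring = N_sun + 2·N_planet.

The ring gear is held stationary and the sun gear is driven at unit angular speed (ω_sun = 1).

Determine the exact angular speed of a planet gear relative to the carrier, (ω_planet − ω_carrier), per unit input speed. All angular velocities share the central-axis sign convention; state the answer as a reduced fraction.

N_ring = 40 + 2·24 = 88
40(ω_s−ω_c) = −88(ω_r−ω_c),  ω_r=0, ω_s=1
40(1−ω_c) = −88(0−ω_c)  ⇒  128ω_c = 40  ⇒  ω_c = 5/16
sun–planet: 40·(1−5/16) = −24·(ω_p−ω_c)  ⇒  ω_p−ω_c = −(40/24)·(11/16) = -55/48

-55/48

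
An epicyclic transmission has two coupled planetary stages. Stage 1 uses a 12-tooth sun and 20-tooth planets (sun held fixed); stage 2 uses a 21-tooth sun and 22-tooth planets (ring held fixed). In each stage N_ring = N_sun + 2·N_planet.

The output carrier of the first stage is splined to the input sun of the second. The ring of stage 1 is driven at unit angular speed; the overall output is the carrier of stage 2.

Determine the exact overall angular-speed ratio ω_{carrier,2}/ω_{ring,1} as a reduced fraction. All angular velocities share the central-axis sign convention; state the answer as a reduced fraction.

Stage 1: N_ring = 12 + 2·20 = 52
Stage 1: 12(ω_s−ω_c) = −52(ω_r−ω_c),  ω_s=0, ω_r=1
Stage 1: 12(0−ω_c) = −52(1−ω_c)  ⇒  64ω_c = 52  ⇒  ω_c = 13/16
  ⇒ ω_c¹/ω_r¹ = 13/16
Stage 2: N_ring = 21 + 2·22 = 65
Stage 2: 21(ω_s−ω_c) = −65(ω_r−ω_c),  ω_r=0, ω_s=1
Stage 2: 21(1−ω_c) = −65(0−ω_c)  ⇒  86ω_c = 21  ⇒  ω_c = 21/86
  ⇒ ω_c²/ω_s² = 21/86
Coupling ω_s² = ω_c¹ ⇒ overall = 13/16 × 21/86 = 273/1376

273/1376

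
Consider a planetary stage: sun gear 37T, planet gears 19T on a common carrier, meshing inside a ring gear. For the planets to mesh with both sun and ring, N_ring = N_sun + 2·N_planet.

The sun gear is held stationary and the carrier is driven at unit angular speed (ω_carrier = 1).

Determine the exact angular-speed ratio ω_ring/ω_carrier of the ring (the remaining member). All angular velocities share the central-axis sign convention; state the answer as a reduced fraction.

112/75

N_ring = 37 + 2·19 = 75
37(ω_s−ω_c) = −75(ω_r−ω_c),  ω_s=0, ω_c=1
ω_r = 1 − (37/75)(0−1) = 112/75
ω_r/ω_c = 112/75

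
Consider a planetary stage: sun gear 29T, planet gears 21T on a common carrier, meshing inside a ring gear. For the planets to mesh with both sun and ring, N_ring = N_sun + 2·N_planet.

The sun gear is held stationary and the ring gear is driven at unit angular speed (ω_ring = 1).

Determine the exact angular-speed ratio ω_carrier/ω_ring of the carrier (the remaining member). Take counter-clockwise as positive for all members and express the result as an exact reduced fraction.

N_ring = 29 + 2·21 = 71
29(ω_s−ω_c) = −71(ω_r−ω_c),  ω_s=0, ω_r=1
29(0−ω_c) = −71(1−ω_c)  ⇒  100ω_c = 71  ⇒  ω_c = 71/100
ω_c/ω_r = 71/100

71/100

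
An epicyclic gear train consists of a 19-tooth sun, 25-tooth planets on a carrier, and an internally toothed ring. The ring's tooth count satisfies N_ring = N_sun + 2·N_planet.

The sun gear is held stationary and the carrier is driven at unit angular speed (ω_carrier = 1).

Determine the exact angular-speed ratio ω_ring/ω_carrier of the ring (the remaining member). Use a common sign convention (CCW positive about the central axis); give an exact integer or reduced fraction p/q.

N_ring = 19 + 2·25 = 69
19(ω_s−ω_c) = −69(ω_r−ω_c),  ω_s=0, ω_c=1
ω_r = 1 − (19/69)(0−1) = 88/69
ω_r/ω_c = 88/69

88/69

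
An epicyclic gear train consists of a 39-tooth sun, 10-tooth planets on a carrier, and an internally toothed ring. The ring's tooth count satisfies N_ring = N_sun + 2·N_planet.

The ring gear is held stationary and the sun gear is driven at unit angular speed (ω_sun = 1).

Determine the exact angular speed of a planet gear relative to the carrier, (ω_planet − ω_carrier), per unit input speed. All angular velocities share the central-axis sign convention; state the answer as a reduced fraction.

N_ring = 39 + 2·10 = 59
39(ω_s−ω_c) = −59(ω_r−ω_c),  ω_r=0, ω_s=1
39(1−ω_c) = −59(0−ω_c)  ⇒  98ω_c = 39  ⇒  ω_c = 39/98
sun–planet: 39·(1−39/98) = −10·(ω_p−ω_c)  ⇒  ω_p−ω_c = −(39/10)·(59/98) = -2301/980

-2301/980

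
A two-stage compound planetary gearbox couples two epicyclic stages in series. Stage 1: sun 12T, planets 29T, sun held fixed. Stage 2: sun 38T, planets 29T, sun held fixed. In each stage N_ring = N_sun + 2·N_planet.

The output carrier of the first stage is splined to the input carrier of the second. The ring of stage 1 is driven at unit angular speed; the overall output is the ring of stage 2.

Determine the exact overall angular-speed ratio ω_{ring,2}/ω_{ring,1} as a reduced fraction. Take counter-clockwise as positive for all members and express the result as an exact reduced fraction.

Stage 1: N_ring = 12 + 2·29 = 70
Stage 1: 12(ω_s−ω_c) = −70(ω_r−ω_c),  ω_s=0, ω_r=1
Stage 1: 12(0−ω_c) = −70(1−ω_c)  ⇒  82ω_c = 70  ⇒  ω_c = 35/41
  ⇒ ω_c¹/ω_r¹ = 35/41
Stage 2: N_ring = 38 + 2·29 = 96
Stage 2: 38(ω_s−ω_c) = −96(ω_r−ω_c),  ω_s=0, ω_c=1
Stage 2: ω_r = 1 − (38/96)(0−1) = 67/48
  ⇒ ω_r²/ω_c² = 67/48
Coupling ω_c² = ω_c¹ ⇒ overall = 35/41 × 67/48 = 2345/1968

2345/1968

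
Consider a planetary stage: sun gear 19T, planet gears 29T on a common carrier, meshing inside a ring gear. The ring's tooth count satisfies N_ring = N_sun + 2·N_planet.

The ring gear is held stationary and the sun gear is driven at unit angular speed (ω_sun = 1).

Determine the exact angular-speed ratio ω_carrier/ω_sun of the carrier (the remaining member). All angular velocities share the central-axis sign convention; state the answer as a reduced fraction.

N_ring = 19 + 2·29 = 77
19(ω_s−ω_c) = −77(ω_r−ω_c),  ω_r=0, ω_s=1
19(1−ω_c) = −77(0−ω_c)  ⇒  96ω_c = 19  ⇒  ω_c = 19/96
ω_c/ω_s = 19/96

19/96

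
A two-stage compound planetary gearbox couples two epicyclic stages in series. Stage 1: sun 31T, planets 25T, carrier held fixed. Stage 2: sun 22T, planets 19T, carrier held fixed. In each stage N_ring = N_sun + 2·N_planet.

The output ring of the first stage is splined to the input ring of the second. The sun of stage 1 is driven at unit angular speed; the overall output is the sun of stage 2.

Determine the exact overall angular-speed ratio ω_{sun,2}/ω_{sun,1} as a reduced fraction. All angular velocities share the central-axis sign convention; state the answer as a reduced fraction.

Stage 1: N_ring = 31 + 2·25 = 81
Stage 1: 31(ω_s−ω_c) = −81(ω_r−ω_c),  ω_c=0, ω_s=1
Stage 1: ω_r = 0 − (31/81)(1−0) = -31/81
  ⇒ ω_r¹/ω_s¹ = -31/81
Stage 2: N_ring = 22 + 2·19 = 60
Stage 2: 22(ω_s−ω_c) = −60(ω_r−ω_c),  ω_c=0, ω_r=1
Stage 2: ω_s = 0 − (60/22)(1−0) = -30/11
  ⇒ ω_s²/ω_r² = -30/11
Coupling ω_r² = ω_r¹ ⇒ overall = -31/81 × -30/11 = 310/297

310/297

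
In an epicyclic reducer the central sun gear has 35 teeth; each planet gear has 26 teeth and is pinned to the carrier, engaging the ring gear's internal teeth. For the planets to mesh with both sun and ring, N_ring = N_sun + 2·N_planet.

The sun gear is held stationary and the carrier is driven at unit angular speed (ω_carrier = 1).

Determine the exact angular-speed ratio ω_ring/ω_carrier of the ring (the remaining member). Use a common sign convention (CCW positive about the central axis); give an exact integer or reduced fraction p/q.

N_ring = 35 + 2·26 = 87
35(ω_s−ω_c) = −87(ω_r−ω_c),  ω_s=0, ω_c=1
ω_r = 1 − (35/87)(0−1) = 122/87
ω_r/ω_c = 122/87

122/87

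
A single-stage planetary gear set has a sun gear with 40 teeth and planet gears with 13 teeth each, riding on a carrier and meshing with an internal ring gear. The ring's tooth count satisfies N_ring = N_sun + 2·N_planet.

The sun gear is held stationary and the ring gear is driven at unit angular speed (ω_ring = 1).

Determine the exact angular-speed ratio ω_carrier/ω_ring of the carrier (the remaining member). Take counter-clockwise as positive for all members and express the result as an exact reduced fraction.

33/53

N_ring = 40 + 2·13 = 66
40(ω_s−ω_c) = −66(ω_r−ω_c),  ω_s=0, ω_r=1
40(0−ω_c) = −66(1−ω_c)  ⇒  106ω_c = 66  ⇒  ω_c = 33/53
ω_c/ω_r = 33/53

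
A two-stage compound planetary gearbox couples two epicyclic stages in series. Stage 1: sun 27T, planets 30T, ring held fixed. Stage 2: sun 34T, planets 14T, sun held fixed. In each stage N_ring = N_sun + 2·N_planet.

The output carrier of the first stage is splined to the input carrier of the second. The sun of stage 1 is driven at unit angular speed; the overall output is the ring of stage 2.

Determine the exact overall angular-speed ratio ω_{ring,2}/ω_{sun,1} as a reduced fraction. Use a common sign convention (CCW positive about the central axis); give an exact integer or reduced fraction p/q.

216/589

Stage 1: N_ring = 27 + 2·30 = 87
Stage 1: 27(ω_s−ω_c) = −87(ω_r−ω_c),  ω_r=0, ω_s=1
Stage 1: 27(1−ω_c) = −87(0−ω_c)  ⇒  114ω_c = 27  ⇒  ω_c = 9/38
  ⇒ ω_c¹/ω_s¹ = 9/38
Stage 2: N_ring = 34 + 2·14 = 62
Stage 2: 34(ω_s−ω_c) = −62(ω_r−ω_c),  ω_s=0, ω_c=1
Stage 2: ω_r = 1 − (34/62)(0−1) = 48/31
  ⇒ ω_r²/ω_c² = 48/31
Coupling ω_c² = ω_c¹ ⇒ overall = 9/38 × 48/31 = 216/589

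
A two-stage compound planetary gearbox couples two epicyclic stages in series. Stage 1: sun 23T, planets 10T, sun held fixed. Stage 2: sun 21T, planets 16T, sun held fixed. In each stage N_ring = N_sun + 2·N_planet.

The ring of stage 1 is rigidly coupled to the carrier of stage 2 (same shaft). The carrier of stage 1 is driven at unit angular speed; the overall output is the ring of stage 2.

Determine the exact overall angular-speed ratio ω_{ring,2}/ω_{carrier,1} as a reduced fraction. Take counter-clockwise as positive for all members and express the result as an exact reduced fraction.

Stage 1: N_ring = 23 + 2·10 = 43
Stage 1: 23(ω_s−ω_c) = −43(ω_r−ω_c),  ω_s=0, ω_c=1
Stage 1: ω_r = 1 − (23/43)(0−1) = 66/43
  ⇒ ω_r¹/ω_c¹ = 66/43
Stage 2: N_ring = 21 + 2·16 = 53
Stage 2: 21(ω_s−ω_c) = −53(ω_r−ω_c),  ω_s=0, ω_c=1
Stage 2: ω_r = 1 − (21/53)(0−1) = 74/53
  ⇒ ω_r²/ω_c² = 74/53
Coupling ω_c² = ω_r¹ ⇒ overall = 66/43 × 74/53 = 4884/2279

4884/2279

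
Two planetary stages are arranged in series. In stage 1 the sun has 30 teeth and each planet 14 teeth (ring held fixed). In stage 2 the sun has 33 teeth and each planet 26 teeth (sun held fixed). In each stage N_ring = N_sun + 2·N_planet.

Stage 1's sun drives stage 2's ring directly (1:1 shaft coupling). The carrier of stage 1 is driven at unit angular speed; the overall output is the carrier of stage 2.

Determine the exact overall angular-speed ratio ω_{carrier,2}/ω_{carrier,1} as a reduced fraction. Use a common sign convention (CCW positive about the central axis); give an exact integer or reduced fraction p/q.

374/177

Stage 1: N_ring = 30 + 2·14 = 58
Stage 1: 30(ω_s−ω_c) = −58(ω_r−ω_c),  ω_r=0, ω_c=1
Stage 1: ω_s = 1 − (58/30)(0−1) = 44/15
  ⇒ ω_s¹/ω_c¹ = 44/15
Stage 2: N_ring = 33 + 2·26 = 85
Stage 2: 33(ω_s−ω_c) = −85(ω_r−ω_c),  ω_s=0, ω_r=1
Stage 2: 33(0−ω_c) = −85(1−ω_c)  ⇒  118ω_c = 85  ⇒  ω_c = 85/118
  ⇒ ω_c²/ω_r² = 85/118
Coupling ω_r² = ω_s¹ ⇒ overall = 44/15 × 85/118 = 374/177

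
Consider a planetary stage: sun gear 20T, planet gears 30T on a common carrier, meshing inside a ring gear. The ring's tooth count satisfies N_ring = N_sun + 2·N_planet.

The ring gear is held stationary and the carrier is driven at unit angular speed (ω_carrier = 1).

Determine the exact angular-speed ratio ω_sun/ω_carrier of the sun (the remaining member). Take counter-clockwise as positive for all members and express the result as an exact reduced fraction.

5

N_ring = 20 + 2·30 = 80
20(ω_s−ω_c) = −80(ω_r−ω_c),  ω_r=0, ω_c=1
ω_s = 1 − (80/20)(0−1) = 5
ω_s/ω_c = 5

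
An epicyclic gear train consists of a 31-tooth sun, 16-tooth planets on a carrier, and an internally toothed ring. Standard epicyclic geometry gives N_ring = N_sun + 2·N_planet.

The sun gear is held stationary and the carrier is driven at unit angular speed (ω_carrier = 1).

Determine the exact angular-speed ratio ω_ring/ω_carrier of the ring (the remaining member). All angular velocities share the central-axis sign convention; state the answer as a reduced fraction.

94/63

N_ring = 31 + 2·16 = 63
31(ω_s−ω_c) = −63(ω_r−ω_c),  ω_s=0, ω_c=1
ω_r = 1 − (31/63)(0−1) = 94/63
ω_r/ω_c = 94/63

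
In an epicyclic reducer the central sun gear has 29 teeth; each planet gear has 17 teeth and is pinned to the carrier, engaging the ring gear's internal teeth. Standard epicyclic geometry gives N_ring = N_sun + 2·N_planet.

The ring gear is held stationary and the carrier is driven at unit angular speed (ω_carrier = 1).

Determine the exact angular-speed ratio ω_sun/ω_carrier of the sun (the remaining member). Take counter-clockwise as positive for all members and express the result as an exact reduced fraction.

92/29

N_ring = 29 + 2·17 = 63
29(ω_s−ω_c) = −63(ω_r−ω_c),  ω_r=0, ω_c=1
ω_s = 1 − (63/29)(0−1) = 92/29
ω_s/ω_c = 92/29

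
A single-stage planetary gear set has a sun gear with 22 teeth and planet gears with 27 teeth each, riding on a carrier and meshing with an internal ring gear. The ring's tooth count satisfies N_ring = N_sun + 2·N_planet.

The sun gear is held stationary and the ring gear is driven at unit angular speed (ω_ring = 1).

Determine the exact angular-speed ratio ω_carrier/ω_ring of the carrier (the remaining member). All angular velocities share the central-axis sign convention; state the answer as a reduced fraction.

38/49

N_ring = 22 + 2·27 = 76
22(ω_s−ω_c) = −76(ω_r−ω_c),  ω_s=0, ω_r=1
22(0−ω_c) = −76(1−ω_c)  ⇒  98ω_c = 76  ⇒  ω_c = 38/49
ω_c/ω_r = 38/49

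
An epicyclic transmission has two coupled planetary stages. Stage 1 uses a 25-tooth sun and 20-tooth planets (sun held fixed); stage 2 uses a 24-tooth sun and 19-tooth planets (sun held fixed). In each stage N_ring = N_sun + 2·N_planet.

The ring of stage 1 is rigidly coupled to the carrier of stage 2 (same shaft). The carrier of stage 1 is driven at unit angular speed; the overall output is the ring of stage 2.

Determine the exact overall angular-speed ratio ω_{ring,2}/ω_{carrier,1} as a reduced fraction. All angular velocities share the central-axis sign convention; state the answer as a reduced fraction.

774/403

Stage 1: N_ring = 25 + 2·20 = 65
Stage 1: 25(ω_s−ω_c) = −65(ω_r−ω_c),  ω_s=0, ω_c=1
Stage 1: ω_r = 1 − (25/65)(0−1) = 18/13
  ⇒ ω_r¹/ω_c¹ = 18/13
Stage 2: N_ring = 24 + 2·19 = 62
Stage 2: 24(ω_s−ω_c) = −62(ω_r−ω_c),  ω_s=0, ω_c=1
Stage 2: ω_r = 1 − (24/62)(0−1) = 43/31
  ⇒ ω_r²/ω_c² = 43/31
Coupling ω_c² = ω_r¹ ⇒ overall = 18/13 × 43/31 = 774/403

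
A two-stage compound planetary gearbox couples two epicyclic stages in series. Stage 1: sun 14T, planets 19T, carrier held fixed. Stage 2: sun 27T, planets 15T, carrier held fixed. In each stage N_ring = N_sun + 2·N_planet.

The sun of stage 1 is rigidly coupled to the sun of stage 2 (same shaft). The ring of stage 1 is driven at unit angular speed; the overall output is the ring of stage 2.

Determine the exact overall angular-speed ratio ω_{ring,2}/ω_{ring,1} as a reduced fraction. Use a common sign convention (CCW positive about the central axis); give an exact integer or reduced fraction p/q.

234/133

Stage 1: N_ring = 14 + 2·19 = 52
Stage 1: 14(ω_s−ω_c) = −52(ω_r−ω_c),  ω_c=0, ω_r=1
Stage 1: ω_s = 0 − (52/14)(1−0) = -26/7
  ⇒ ω_s¹/ω_r¹ = -26/7
Stage 2: N_ring = 27 + 2·15 = 57
Stage 2: 27(ω_s−ω_c) = −57(ω_r−ω_c),  ω_c=0, ω_s=1
Stage 2: ω_r = 0 − (27/57)(1−0) = -9/19
  ⇒ ω_r²/ω_s² = -9/19
Coupling ω_s² = ω_s¹ ⇒ overall = -26/7 × -9/19 = 234/133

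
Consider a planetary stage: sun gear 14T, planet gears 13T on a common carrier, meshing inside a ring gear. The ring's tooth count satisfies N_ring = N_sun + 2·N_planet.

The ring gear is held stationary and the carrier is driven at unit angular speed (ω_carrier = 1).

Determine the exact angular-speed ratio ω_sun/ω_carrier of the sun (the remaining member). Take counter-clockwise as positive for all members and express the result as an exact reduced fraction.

27/7

N_ring = 14 + 2·13 = 40
14(ω_s−ω_c) = −40(ω_r−ω_c),  ω_r=0, ω_c=1
ω_s = 1 − (40/14)(0−1) = 27/7
ω_s/ω_c = 27/7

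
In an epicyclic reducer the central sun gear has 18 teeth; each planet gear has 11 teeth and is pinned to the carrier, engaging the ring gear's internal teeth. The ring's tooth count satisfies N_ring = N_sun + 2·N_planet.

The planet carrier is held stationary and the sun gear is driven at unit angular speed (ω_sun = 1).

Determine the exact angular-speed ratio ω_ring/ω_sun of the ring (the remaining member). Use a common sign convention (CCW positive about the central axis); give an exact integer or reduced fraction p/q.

N_ring = 18 + 2·11 = 40
18(ω_s−ω_c) = −40(ω_r−ω_c),  ω_c=0, ω_s=1
ω_r = 0 − (18/40)(1−0) = -9/20
ω_r/ω_s = -9/20

-9/20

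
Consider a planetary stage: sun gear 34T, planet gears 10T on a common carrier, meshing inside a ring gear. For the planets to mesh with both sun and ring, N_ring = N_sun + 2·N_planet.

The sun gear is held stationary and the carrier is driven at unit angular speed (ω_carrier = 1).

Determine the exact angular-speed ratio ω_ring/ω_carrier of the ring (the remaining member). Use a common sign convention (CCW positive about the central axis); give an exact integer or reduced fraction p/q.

44/27

N_ring = 34 + 2·10 = 54
34(ω_s−ω_c) = −54(ω_r−ω_c),  ω_s=0, ω_c=1
ω_r = 1 − (34/54)(0−1) = 44/27
ω_r/ω_c = 44/27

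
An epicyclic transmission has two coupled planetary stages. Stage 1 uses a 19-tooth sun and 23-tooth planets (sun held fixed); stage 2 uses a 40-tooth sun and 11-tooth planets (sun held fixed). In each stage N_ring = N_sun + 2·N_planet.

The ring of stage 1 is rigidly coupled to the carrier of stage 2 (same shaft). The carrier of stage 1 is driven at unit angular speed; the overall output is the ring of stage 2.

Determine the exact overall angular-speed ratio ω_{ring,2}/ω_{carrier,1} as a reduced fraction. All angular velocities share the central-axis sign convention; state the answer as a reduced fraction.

Stage 1: N_ring = 19 + 2·23 = 65
Stage 1: 19(ω_s−ω_c) = −65(ω_r−ω_c),  ω_s=0, ω_c=1
Stage 1: ω_r = 1 − (19/65)(0−1) = 84/65
  ⇒ ω_r¹/ω_c¹ = 84/65
Stage 2: N_ring = 40 + 2·11 = 62
Stage 2: 40(ω_s−ω_c) = −62(ω_r−ω_c),  ω_s=0, ω_c=1
Stage 2: ω_r = 1 − (40/62)(0−1) = 51/31
  ⇒ ω_r²/ω_c² = 51/31
Coupling ω_c² = ω_r¹ ⇒ overall = 84/65 × 51/31 = 4284/2015

4284/2015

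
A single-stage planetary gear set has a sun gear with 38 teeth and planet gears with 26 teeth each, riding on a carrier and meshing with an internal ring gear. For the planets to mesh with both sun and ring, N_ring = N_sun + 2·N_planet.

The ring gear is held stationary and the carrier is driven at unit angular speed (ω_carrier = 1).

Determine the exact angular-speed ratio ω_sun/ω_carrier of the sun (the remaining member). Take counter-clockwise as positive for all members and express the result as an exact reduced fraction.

N_ring = 38 + 2·26 = 90
38(ω_s−ω_c) = −90(ω_r−ω_c),  ω_r=0, ω_c=1
ω_s = 1 − (90/38)(0−1) = 64/19
ω_s/ω_c = 64/19

64/19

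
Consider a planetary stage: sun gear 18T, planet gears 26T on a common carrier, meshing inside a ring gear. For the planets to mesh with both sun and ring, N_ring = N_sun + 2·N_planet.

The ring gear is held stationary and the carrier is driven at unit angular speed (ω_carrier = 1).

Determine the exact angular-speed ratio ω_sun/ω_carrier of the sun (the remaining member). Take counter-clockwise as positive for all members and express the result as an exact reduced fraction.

44/9

N_ring = 18 + 2·26 = 70
18(ω_s−ω_c) = −70(ω_r−ω_c),  ω_r=0, ω_c=1
ω_s = 1 − (70/18)(0−1) = 44/9
ω_s/ω_c = 44/9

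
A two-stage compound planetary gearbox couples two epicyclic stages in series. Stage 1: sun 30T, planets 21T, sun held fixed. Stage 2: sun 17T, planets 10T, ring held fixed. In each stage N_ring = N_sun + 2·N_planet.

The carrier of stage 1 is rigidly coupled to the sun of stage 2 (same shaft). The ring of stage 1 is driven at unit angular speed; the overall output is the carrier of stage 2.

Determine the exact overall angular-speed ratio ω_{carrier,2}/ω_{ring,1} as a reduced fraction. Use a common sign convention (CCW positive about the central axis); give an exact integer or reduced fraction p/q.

2/9

Stage 1: N_ring = 30 + 2·21 = 72
Stage 1: 30(ω_s−ω_c) = −72(ω_r−ω_c),  ω_s=0, ω_r=1
Stage 1: 30(0−ω_c) = −72(1−ω_c)  ⇒  102ω_c = 72  ⇒  ω_c = 12/17
  ⇒ ω_c¹/ω_r¹ = 12/17
Stage 2: N_ring = 17 + 2·10 = 37
Stage 2: 17(ω_s−ω_c) = −37(ω_r−ω_c),  ω_r=0, ω_s=1
Stage 2: 17(1−ω_c) = −37(0−ω_c)  ⇒  54ω_c = 17  ⇒  ω_c = 17/54
  ⇒ ω_c²/ω_s² = 17/54
Coupling ω_s² = ω_c¹ ⇒ overall = 12/17 × 17/54 = 2/9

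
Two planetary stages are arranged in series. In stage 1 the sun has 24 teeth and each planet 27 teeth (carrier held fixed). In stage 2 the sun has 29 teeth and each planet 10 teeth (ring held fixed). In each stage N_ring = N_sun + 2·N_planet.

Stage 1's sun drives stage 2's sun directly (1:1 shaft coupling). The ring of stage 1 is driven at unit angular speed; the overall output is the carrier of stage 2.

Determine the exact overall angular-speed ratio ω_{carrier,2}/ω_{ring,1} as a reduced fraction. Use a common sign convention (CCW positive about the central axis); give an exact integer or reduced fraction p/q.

Stage 1: N_ring = 24 + 2·27 = 78
Stage 1: 24(ω_s−ω_c) = −78(ω_r−ω_c),  ω_c=0, ω_r=1
Stage 1: ω_s = 0 − (78/24)(1−0) = -13/4
  ⇒ ω_s¹/ω_r¹ = -13/4
Stage 2: N_ring = 29 + 2·10 = 49
Stage 2: 29(ω_s−ω_c) = −49(ω_r−ω_c),  ω_r=0, ω_s=1
Stage 2: 29(1−ω_c) = −49(0−ω_c)  ⇒  78ω_c = 29  ⇒  ω_c = 29/78
  ⇒ ω_c²/ω_s² = 29/78
Coupling ω_s² = ω_s¹ ⇒ overall = -13/4 × 29/78 = -29/24

-29/24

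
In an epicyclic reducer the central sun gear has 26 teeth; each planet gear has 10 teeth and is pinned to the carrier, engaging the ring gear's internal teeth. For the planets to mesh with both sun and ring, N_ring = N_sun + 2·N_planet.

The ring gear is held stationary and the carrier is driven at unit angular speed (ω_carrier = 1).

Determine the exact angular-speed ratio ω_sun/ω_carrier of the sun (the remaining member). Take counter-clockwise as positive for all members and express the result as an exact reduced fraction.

N_ring = 26 + 2·10 = 46
26(ω_s−ω_c) = −46(ω_r−ω_c),  ω_r=0, ω_c=1
ω_s = 1 − (46/26)(0−1) = 36/13
ω_s/ω_c = 36/13

36/13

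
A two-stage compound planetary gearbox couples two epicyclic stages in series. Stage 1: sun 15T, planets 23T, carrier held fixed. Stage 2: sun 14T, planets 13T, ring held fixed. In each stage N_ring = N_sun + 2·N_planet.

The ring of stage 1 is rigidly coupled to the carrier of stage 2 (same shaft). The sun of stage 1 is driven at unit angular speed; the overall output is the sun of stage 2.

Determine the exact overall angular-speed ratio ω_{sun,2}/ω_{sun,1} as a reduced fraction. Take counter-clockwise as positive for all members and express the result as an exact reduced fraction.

-405/427

Stage 1: N_ring = 15 + 2·23 = 61
Stage 1: 15(ω_s−ω_c) = −61(ω_r−ω_c),  ω_c=0, ω_s=1
Stage 1: ω_r = 0 − (15/61)(1−0) = -15/61
  ⇒ ω_r¹/ω_s¹ = -15/61
Stage 2: N_ring = 14 + 2·13 = 40
Stage 2: 14(ω_s−ω_c) = −40(ω_r−ω_c),  ω_r=0, ω_c=1
Stage 2: ω_s = 1 − (40/14)(0−1) = 27/7
  ⇒ ω_s²/ω_c² = 27/7
Coupling ω_c² = ω_r¹ ⇒ overall = -15/61 × 27/7 = -405/427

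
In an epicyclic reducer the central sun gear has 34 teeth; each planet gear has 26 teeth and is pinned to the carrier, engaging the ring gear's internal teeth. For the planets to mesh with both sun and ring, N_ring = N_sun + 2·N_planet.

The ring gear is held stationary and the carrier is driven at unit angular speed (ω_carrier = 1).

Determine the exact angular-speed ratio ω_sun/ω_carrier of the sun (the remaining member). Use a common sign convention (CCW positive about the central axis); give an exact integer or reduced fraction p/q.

60/17

N_ring = 34 + 2·26 = 86
34(ω_s−ω_c) = −86(ω_r−ω_c),  ω_r=0, ω_c=1
ω_s = 1 − (86/34)(0−1) = 60/17
ω_s/ω_c = 60/17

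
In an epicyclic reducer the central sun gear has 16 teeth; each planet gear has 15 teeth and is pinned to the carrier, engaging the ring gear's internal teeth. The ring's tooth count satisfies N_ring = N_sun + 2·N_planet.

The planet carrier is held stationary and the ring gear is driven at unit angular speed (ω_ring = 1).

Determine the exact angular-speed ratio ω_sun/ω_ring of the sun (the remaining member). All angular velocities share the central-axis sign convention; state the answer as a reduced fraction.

-23/8

N_ring = 16 + 2·15 = 46
16(ω_s−ω_c) = −46(ω_r−ω_c),  ω_c=0, ω_r=1
ω_s = 0 − (46/16)(1−0) = -23/8
ω_s/ω_r = -23/8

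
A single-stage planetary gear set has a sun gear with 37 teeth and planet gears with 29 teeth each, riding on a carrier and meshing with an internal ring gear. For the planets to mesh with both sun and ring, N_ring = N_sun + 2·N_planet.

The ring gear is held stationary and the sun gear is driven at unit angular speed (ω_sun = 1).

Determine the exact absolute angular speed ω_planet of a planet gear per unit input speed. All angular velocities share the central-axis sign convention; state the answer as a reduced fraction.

-37/58

N_ring = 37 + 2·29 = 95
37(ω_s−ω_c) = −95(ω_r−ω_c),  ω_r=0, ω_s=1
37(1−ω_c) = −95(0−ω_c)  ⇒  132ω_c = 37  ⇒  ω_c = 37/132
sun–planet: 37·(1−37/132) = −29·(ω_p−ω_c)  ⇒  ω_p−ω_c = −(37/29)·(95/132) = -3515/3828
ω_p = 37/132 − 3515/3828 = -37/58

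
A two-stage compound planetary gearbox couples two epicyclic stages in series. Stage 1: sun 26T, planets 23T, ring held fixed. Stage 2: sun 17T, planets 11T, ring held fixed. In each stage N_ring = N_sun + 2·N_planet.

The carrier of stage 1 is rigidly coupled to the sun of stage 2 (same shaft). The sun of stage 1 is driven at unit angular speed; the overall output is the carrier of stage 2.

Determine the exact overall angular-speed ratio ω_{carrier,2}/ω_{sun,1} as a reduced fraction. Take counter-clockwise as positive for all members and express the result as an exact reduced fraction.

Stage 1: N_ring = 26 + 2·23 = 72
Stage 1: 26(ω_s−ω_c) = −72(ω_r−ω_c),  ω_r=0, ω_s=1
Stage 1: 26(1−ω_c) = −72(0−ω_c)  ⇒  98ω_c = 26  ⇒  ω_c = 13/49
  ⇒ ω_c¹/ω_s¹ = 13/49
Stage 2: N_ring = 17 + 2·11 = 39
Stage 2: 17(ω_s−ω_c) = −39(ω_r−ω_c),  ω_r=0, ω_s=1
Stage 2: 17(1−ω_c) = −39(0−ω_c)  ⇒  56ω_c = 17  ⇒  ω_c = 17/56
  ⇒ ω_c²/ω_s² = 17/56
Coupling ω_s² = ω_c¹ ⇒ overall = 13/49 × 17/56 = 221/2744

221/2744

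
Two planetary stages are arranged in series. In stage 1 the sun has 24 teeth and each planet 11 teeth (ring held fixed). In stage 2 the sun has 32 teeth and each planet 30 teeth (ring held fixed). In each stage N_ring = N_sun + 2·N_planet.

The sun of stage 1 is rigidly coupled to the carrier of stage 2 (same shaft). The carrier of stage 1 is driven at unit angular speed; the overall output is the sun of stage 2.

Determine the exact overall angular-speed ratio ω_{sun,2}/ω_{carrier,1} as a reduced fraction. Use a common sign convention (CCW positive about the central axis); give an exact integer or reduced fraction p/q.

Stage 1: N_ring = 24 + 2·11 = 46
Stage 1: 24(ω_s−ω_c) = −46(ω_r−ω_c),  ω_r=0, ω_c=1
Stage 1: ω_s = 1 − (46/24)(0−1) = 35/12
  ⇒ ω_s¹/ω_c¹ = 35/12
Stage 2: N_ring = 32 + 2·30 = 92
Stage 2: 32(ω_s−ω_c) = −92(ω_r−ω_c),  ω_r=0, ω_c=1
Stage 2: ω_s = 1 − (92/32)(0−1) = 31/8
  ⇒ ω_s²/ω_c² = 31/8
Coupling ω_c² = ω_s¹ ⇒ overall = 35/12 × 31/8 = 1085/96

1085/96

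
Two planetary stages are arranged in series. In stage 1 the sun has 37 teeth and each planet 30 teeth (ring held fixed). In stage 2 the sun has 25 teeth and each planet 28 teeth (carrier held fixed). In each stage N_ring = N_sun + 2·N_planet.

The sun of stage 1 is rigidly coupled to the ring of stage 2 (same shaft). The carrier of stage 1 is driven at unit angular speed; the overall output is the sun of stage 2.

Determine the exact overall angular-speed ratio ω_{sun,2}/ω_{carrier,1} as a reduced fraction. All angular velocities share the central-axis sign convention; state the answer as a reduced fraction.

Stage 1: N_ring = 37 + 2·30 = 97
Stage 1: 37(ω_s−ω_c) = −97(ω_r−ω_c),  ω_r=0, ω_c=1
Stage 1: ω_s = 1 − (97/37)(0−1) = 134/37
  ⇒ ω_s¹/ω_c¹ = 134/37
Stage 2: N_ring = 25 + 2·28 = 81
Stage 2: 25(ω_s−ω_c) = −81(ω_r−ω_c),  ω_c=0, ω_r=1
Stage 2: ω_s = 0 − (81/25)(1−0) = -81/25
  ⇒ ω_s²/ω_r² = -81/25
Coupling ω_r² = ω_s¹ ⇒ overall = 134/37 × -81/25 = -10854/925

-10854/925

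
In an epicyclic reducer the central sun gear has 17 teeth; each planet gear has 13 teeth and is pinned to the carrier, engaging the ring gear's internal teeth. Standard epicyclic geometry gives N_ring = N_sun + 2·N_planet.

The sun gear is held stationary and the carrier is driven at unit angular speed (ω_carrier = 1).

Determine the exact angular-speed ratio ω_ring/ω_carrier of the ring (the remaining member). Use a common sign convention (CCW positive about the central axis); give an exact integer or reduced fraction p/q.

60/43

N_ring = 17 + 2·13 = 43
17(ω_s−ω_c) = −43(ω_r−ω_c),  ω_s=0, ω_c=1
ω_r = 1 − (17/43)(0−1) = 60/43
ω_r/ω_c = 60/43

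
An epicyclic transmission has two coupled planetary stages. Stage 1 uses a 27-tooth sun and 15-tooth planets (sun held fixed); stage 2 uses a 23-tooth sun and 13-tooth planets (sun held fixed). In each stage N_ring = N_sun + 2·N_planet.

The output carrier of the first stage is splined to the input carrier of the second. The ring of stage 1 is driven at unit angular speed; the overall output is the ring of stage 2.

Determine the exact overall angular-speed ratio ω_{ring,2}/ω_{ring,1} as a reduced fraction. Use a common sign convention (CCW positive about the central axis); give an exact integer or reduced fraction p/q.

Stage 1: N_ring = 27 + 2·15 = 57
Stage 1: 27(ω_s−ω_c) = −57(ω_r−ω_c),  ω_s=0, ω_r=1
Stage 1: 27(0−ω_c) = −57(1−ω_c)  ⇒  84ω_c = 57  ⇒  ω_c = 19/28
  ⇒ ω_c¹/ω_r¹ = 19/28
Stage 2: N_ring = 23 + 2·13 = 49
Stage 2: 23(ω_s−ω_c) = −49(ω_r−ω_c),  ω_s=0, ω_c=1
Stage 2: ω_r = 1 − (23/49)(0−1) = 72/49
  ⇒ ω_r²/ω_c² = 72/49
Coupling ω_c² = ω_c¹ ⇒ overall = 19/28 × 72/49 = 342/343

342/343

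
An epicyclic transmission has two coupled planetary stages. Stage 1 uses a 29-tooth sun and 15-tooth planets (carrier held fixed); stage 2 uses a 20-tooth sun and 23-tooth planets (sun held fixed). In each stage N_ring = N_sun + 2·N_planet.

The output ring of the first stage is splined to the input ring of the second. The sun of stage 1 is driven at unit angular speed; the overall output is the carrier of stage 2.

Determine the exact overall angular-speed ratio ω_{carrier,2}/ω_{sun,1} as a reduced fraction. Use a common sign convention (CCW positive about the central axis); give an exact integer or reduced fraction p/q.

-957/2537

Stage 1: N_ring = 29 + 2·15 = 59
Stage 1: 29(ω_s−ω_c) = −59(ω_r−ω_c),  ω_c=0, ω_s=1
Stage 1: ω_r = 0 − (29/59)(1−0) = -29/59
  ⇒ ω_r¹/ω_s¹ = -29/59
Stage 2: N_ring = 20 + 2·23 = 66
Stage 2: 20(ω_s−ω_c) = −66(ω_r−ω_c),  ω_s=0, ω_r=1
Stage 2: 20(0−ω_c) = −66(1−ω_c)  ⇒  86ω_c = 66  ⇒  ω_c = 33/43
  ⇒ ω_c²/ω_r² = 33/43
Coupling ω_r² = ω_r¹ ⇒ overall = -29/59 × 33/43 = -957/2537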